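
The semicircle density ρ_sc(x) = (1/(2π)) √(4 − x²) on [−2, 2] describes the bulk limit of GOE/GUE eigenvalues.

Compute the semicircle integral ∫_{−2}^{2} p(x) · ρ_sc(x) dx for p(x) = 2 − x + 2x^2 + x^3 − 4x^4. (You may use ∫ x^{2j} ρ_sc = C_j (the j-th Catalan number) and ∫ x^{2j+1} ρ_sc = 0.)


Write p(x) = Σ a_i x^i, split into monomials and integrate each against ρ_sc separately.
Using ∫ x^{2j} ρ_sc = C_j = (1/(j+1)) C(2j, j) (Catalan numbers) and ∫ x^{2j+1} ρ_sc = 0 (odd monomials vanish by symmetry):
  i = 0 (even): a_0 · C_{0} = 2 · 1 = 2
  i = 1 (odd): ∫ x^1 ρ_sc = 0 (vanishes)
  i = 2 (even): a_2 · C_{1} = 2 · 1 = 2
  i = 3 (odd): ∫ x^3 ρ_sc = 0 (vanishes)
  i = 4 (even): a_4 · C_{2} = -4 · 2 = -8

Summing the contributions: ∫_{−2}^{2} p(x) ρ_sc(x) dx = 2 + 2 + (-8) = -4.


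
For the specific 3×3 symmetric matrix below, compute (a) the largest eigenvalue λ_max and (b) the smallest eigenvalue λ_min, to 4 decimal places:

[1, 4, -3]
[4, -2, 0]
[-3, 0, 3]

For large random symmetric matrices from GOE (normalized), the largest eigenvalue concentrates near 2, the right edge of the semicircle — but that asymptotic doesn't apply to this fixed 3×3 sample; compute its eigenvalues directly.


Since M is real symmetric, all three eigenvalues are real; they are the roots of det(λI − M) = λ³ − (tr M) λ² + s λ − det M, where s is the sum of the principal 2×2 minors.
tr M = 1 + (-2) + 3 = 2.
s = (1·(-2) − 4²) + (1·3 − (-3)²) + ((-2)·3 − 0²) = -18 + (-6) + (-6) = -30.
det M (expand along row 1) = 1·(-6) − 4·12 + (-3)·(-6) = -36.
Characteristic polynomial: λ³ − 2λ² − 30λ + 36 = 0.
Substitute λ = y + (tr M)/3 = y + 0.666667 to remove the quadratic term: y³ + p·y + q = 0 with p = s − (tr M)²/3 = -31.333333 and q = −2(tr M)³/27 + (tr M)·s/3 − det M = 15.407407.
Three real roots ⇒ use the trigonometric (Viète) form: r = 2√(−p/3) = 6.463573, φ = arccos(3q/(p·r)) = arccos(-0.228229) = 1.801055 rad.
y_k = r·cos(φ/3 − 2πk/3) for k = 0, 1, 2 gives y = 5.333333, 0.495611, -5.828944.
λ_k = y_k + 0.666667 gives λ = 6.0000, 1.1623, -5.1623 (check: the sum is 2.0000 = tr M).

Hence λ_max = 6.0000 and λ_min = -5.1623.


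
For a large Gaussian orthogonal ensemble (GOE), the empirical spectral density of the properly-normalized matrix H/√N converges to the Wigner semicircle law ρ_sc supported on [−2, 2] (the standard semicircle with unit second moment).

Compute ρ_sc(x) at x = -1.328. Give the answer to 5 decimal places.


ρ_sc(x) = (1/(2π)) √(4 − x²). With x = -1.328:
  4 − x² = 4 − (-1.328)² = 4 − 1.763584 = 2.236416.
  √(4 − x²) = 1.495465.
  1/(2π) = 0.159155.
  ρ_sc(-1.328) = 0.159155 · 1.495465 = 0.238011.

Rounded to 5 decimal places: ρ_sc(-1.328) ≈ 0.23801.


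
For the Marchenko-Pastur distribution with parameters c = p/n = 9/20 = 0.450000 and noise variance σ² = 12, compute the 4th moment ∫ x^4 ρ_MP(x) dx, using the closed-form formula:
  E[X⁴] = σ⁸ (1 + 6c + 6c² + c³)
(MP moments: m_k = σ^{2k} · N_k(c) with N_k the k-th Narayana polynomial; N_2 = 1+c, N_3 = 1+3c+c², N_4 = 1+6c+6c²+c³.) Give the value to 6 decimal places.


E[X⁴] = σ⁸ (1 + 6c + 6c² + c³) (fourth MP moment). With σ² = 12 (so σ⁸ = 20736) and c = 9/20 = 0.450000: E[X⁴] = 20736 · (1 + 6·0.450000 + 6·(0.450000)² + (0.450000)³) = 20736 · 5.006125.

So E[X^4] = 103807.008000.


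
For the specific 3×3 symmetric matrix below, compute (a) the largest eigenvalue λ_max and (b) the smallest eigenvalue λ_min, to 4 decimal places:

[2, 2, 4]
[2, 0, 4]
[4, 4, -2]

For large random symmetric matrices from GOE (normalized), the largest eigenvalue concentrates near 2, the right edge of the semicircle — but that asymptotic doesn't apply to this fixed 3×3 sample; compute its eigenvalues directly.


Since M is real symmetric, all three eigenvalues are real; they are the roots of det(λI − M) = λ³ − (tr M) λ² + s λ − det M, where s is the sum of the principal 2×2 minors.
tr M = 2 + 0 + (-2) = 0.
s = (2·0 − 2²) + (2·(-2) − 4²) + (0·(-2) − 4²) = -4 + (-20) + (-16) = -40.
det M (expand along row 1) = 2·(-16) − 2·(-20) + 4·8 = 40.
Characteristic polynomial: λ³ − 40λ − 40 = 0.
Substitute λ = y + (tr M)/3 = y + 0.000000 to remove the quadratic term: y³ + p·y + q = 0 with p = s − (tr M)²/3 = -40.000000 and q = −2(tr M)³/27 + (tr M)·s/3 − det M = -40.000000.
Three real roots ⇒ use the trigonometric (Viète) form: r = 2√(−p/3) = 7.302967, φ = arccos(3q/(p·r)) = arccos(0.410792) = 1.147474 rad.
y_k = r·cos(φ/3 − 2πk/3) for k = 0, 1, 2 gives y = 6.775238, -1.027087, -5.748151.
λ_k = y_k + 0.000000 gives λ = 6.7752, -1.0271, -5.7482 (check: the sum is 0.0000 = tr M).

Hence λ_max = 6.7752 and λ_min = -5.7482.


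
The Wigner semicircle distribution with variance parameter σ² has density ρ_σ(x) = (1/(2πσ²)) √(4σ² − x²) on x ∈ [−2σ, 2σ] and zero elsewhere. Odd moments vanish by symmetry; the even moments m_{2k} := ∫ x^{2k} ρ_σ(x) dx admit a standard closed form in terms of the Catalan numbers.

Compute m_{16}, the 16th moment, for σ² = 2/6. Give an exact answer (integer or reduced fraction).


By the scaled semicircle moment identity, m_{2k} = σ^{2k} · C_k with k = 8.
C_8 = (1/(k+1)) · C(2k, k) = (1/9) · C(16, 8) = (1/9) · 12870 = 1430.
σ^{2k} = (σ²)^k = (2/6)^8 = 1/6561.

Therefore m_{16} = σ^{16} · C_8 = (1/6561) · 1430 = 1430/6561.


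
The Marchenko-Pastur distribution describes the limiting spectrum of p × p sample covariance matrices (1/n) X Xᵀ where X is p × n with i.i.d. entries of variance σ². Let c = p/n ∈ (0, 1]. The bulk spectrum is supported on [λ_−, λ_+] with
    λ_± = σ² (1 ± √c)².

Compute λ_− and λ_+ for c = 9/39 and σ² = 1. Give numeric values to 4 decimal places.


c = 9/39 = 0.230769; √c = 0.480384.
λ_− = σ² (1 − √c)² = 1 · (1 − 0.480384)² = 1 · (0.519616)² = 0.270000.
λ_+ = σ² (1 + √c)² = 1 · (1 + 0.480384)² = 1 · (1.480384)² = 2.191538.

Rounded to 4 decimal places: λ_− ≈ 0.2700, λ_+ ≈ 2.1915.


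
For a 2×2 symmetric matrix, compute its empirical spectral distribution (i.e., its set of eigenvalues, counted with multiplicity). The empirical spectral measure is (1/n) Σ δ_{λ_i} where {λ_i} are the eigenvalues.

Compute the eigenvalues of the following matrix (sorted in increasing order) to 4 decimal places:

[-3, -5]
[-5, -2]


Since M is real symmetric, both eigenvalues are real; they are the roots of det(λI − M) = λ² − (tr M) λ + det M.
tr M = -3 + (-2) = -5.
det M = (-3)·(-2) − (-5)² = 6 − 25 = -19.
Characteristic polynomial: λ² + 5λ − 19 = 0.
Discriminant Δ = (tr M)² − 4·det M = 25 − (-76) = 101; √Δ = 10.049876.
λ = (tr M ± √Δ)/2 = (-5 ± 10.049876)/2, giving (tr M − √Δ)/2 = -7.5249 and (tr M + √Δ)/2 = 2.5249.

Eigenvalues sorted in increasing order: [-7.5249, 2.5249].


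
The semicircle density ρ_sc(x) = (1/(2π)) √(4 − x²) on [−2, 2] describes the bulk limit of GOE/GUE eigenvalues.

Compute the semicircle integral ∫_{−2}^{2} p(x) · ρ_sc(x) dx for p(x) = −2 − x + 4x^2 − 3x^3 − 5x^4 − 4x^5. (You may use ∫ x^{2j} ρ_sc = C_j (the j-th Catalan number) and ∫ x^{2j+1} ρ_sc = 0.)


Write p(x) = Σ a_i x^i, split into monomials and integrate each against ρ_sc separately.
Using ∫ x^{2j} ρ_sc = C_j = (1/(j+1)) C(2j, j) (Catalan numbers) and ∫ x^{2j+1} ρ_sc = 0 (odd monomials vanish by symmetry):
  i = 0 (even): a_0 · C_{0} = -2 · 1 = -2
  i = 1 (odd): ∫ x^1 ρ_sc = 0 (vanishes)
  i = 2 (even): a_2 · C_{1} = 4 · 1 = 4
  i = 3 (odd): ∫ x^3 ρ_sc = 0 (vanishes)
  i = 4 (even): a_4 · C_{2} = -5 · 2 = -10
  i = 5 (odd): ∫ x^5 ρ_sc = 0 (vanishes)

Summing the contributions: ∫_{−2}^{2} p(x) ρ_sc(x) dx = (-2) + 4 + (-10) = -8.


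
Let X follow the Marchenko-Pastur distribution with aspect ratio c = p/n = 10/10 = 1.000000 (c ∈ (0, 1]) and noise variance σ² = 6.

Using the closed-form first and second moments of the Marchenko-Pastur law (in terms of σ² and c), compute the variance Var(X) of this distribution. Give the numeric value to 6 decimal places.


Recall the MP moments m_1 = E[X] = σ² and m_2 = E[X²] = σ⁴ (1 + c).
m_1 = E[X] = σ² = 6, so m_1² = 36.
m_2 = E[X²] = σ⁴ (1 + c) = 36 · (1 + 1.000000) = 36 · 2.000000 = 72.000000.
(Note m_2 − m_1² simplifies to c · σ⁴ = 1.000000 · 36.)

Var(X) = m_2 − m_1² = 72.000000 − 36 = 36.000000.


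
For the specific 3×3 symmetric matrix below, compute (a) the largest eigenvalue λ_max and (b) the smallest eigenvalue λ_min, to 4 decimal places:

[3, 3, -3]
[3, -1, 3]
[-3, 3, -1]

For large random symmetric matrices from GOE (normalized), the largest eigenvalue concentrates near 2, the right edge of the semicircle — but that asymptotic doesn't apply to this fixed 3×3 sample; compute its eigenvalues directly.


Since M is real symmetric, all three eigenvalues are real; they are the roots of det(λI − M) = λ³ − (tr M) λ² + s λ − det M, where s is the sum of the principal 2×2 minors.
tr M = 3 + (-1) + (-1) = 1.
s = (3·(-1) − 3²) + (3·(-1) − (-3)²) + ((-1)·(-1) − 3²) = -12 + (-12) + (-8) = -32.
det M (expand along row 1) = 3·(-8) − 3·6 + (-3)·6 = -60.
Characteristic polynomial: λ³ − λ² − 32λ + 60 = 0.
Substitute λ = y + (tr M)/3 = y + 0.333333 to remove the quadratic term: y³ + p·y + q = 0 with p = s − (tr M)²/3 = -32.333333 and q = −2(tr M)³/27 + (tr M)·s/3 − det M = 49.259259.
Three real roots ⇒ use the trigonometric (Viète) form: r = 2√(−p/3) = 6.565905, φ = arccos(3q/(p·r)) = arccos(-0.696088) = 2.340730 rad.
y_k = r·cos(φ/3 − 2πk/3) for k = 0, 1, 2 gives y = 4.666667, 1.666667, -6.333333.
λ_k = y_k + 0.333333 gives λ = 5.0000, 2.0000, -6.0000 (check: the sum is 1.0000 = tr M).

Hence λ_max = 5.0000 and λ_min = -6.0000.


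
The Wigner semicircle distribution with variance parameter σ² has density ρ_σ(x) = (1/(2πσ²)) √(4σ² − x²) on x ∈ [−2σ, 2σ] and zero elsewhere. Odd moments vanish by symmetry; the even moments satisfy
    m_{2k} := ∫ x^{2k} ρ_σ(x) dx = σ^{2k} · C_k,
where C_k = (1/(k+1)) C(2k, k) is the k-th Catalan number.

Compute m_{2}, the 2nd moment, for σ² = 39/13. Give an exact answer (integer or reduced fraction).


By the scaled semicircle moment identity, m_{2k} = σ^{2k} · C_k with k = 1.
C_1 = (1/(k+1)) · C(2k, k) = (1/2) · C(2, 1) = (1/2) · 2 = 1.
σ^{2k} = (σ²)^k = (39/13)^1 = 3.

Therefore m_{2} = σ^{2} · C_1 = 3 · 1 = 3.


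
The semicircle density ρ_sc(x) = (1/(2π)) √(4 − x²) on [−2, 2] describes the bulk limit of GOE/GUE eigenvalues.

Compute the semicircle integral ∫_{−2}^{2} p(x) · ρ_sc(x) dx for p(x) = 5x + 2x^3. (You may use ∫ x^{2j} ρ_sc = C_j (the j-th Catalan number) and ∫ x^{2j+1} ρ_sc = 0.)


Write p(x) = Σ a_i x^i, split into monomials and integrate each against ρ_sc separately.
Using ∫ x^{2j} ρ_sc = C_j = (1/(j+1)) C(2j, j) (Catalan numbers) and ∫ x^{2j+1} ρ_sc = 0 (odd monomials vanish by symmetry):
  i = 1 (odd): ∫ x^1 ρ_sc = 0 (vanishes)
  i = 3 (odd): ∫ x^3 ρ_sc = 0 (vanishes)

Summing the contributions: ∫_{−2}^{2} p(x) ρ_sc(x) dx = 0.


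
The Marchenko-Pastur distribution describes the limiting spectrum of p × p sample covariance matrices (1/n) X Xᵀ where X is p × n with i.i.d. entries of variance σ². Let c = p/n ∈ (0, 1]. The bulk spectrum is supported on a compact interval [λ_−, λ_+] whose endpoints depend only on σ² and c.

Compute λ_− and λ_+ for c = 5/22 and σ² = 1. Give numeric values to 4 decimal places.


c = 5/22 = 0.227273; √c = 0.476731.
λ_− = σ² (1 − √c)² = 1 · (1 − 0.476731)² = 1 · (0.523269)² = 0.273810.
λ_+ = σ² (1 + √c)² = 1 · (1 + 0.476731)² = 1 · (1.476731)² = 2.180735.

Rounded to 4 decimal places: λ_− ≈ 0.2738, λ_+ ≈ 2.1807.


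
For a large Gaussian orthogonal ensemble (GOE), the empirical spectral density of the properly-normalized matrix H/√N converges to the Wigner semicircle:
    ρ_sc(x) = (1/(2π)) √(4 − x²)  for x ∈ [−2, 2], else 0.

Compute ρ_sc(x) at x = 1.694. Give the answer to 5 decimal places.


ρ_sc(x) = (1/(2π)) √(4 − x²). With x = 1.694:
  4 − x² = 4 − (1.694)² = 4 − 2.869636 = 1.130364.
  √(4 − x²) = 1.063186.
  1/(2π) = 0.159155.
  ρ_sc(1.694) = 0.159155 · 1.063186 = 0.169211.

Rounded to 5 decimal places: ρ_sc(1.694) ≈ 0.16921.


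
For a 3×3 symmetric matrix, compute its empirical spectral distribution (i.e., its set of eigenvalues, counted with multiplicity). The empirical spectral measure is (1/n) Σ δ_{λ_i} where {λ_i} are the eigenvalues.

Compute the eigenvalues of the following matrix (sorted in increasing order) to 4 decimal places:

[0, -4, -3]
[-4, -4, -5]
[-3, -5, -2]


Since M is real symmetric, all three eigenvalues are real; they are the roots of det(λI − M) = λ³ − (tr M) λ² + s λ − det M, where s is the sum of the principal 2×2 minors.
tr M = 0 + (-4) + (-2) = -6.
s = (0·(-4) − (-4)²) + (0·(-2) − (-3)²) + ((-4)·(-2) − (-5)²) = -16 + (-9) + (-17) = -42.
det M (expand along row 1) = 0·(-17) − (-4)·(-7) + (-3)·8 = -52.
Characteristic polynomial: λ³ + 6λ² − 42λ + 52 = 0.
Substitute λ = y + (tr M)/3 = y − 2.000000 to remove the quadratic term: y³ + p·y + q = 0 with p = s − (tr M)²/3 = -54.000000 and q = −2(tr M)³/27 + (tr M)·s/3 − det M = 152.000000.
Three real roots ⇒ use the trigonometric (Viète) form: r = 2√(−p/3) = 8.485281, φ = arccos(3q/(p·r)) = arccos(-0.995187) = 3.043444 rad.
y_k = r·cos(φ/3 − 2πk/3) for k = 0, 1, 2 gives y = 4.480741, 4.000000, -8.480741.
λ_k = y_k − 2.000000 gives λ = 2.4807, 2.0000, -10.4807 (check: the sum is -6.0000 = tr M).

Eigenvalues sorted in increasing order: [-10.4807, 2.0000, 2.4807].


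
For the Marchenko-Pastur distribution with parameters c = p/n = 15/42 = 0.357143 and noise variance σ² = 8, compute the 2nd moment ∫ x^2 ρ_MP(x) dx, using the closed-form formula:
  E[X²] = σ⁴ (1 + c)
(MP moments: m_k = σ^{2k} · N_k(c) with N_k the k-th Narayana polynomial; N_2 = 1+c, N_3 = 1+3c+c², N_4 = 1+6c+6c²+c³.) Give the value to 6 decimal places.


E[X²] = σ⁴ (1 + c) (second MP moment). With σ² = 8 (so σ⁴ = 64) and c = 15/42 = 0.357143: E[X²] = 64 · (1 + 0.357143) = 64 · 1.357143.

So E[X^2] = 86.857143.


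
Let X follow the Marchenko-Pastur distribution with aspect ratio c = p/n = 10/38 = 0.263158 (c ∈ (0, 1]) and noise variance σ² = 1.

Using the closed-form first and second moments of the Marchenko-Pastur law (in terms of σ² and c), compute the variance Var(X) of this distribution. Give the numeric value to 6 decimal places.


Recall the MP moments m_1 = E[X] = σ² and m_2 = E[X²] = σ⁴ (1 + c).
m_1 = E[X] = σ² = 1, so m_1² = 1.
m_2 = E[X²] = σ⁴ (1 + c) = 1 · (1 + 0.263158) = 1 · 1.263158 = 1.263158.
(Note m_2 − m_1² simplifies to c · σ⁴ = 0.263158 · 1.)

Var(X) = m_2 − m_1² = 1.263158 − 1 = 0.263158.


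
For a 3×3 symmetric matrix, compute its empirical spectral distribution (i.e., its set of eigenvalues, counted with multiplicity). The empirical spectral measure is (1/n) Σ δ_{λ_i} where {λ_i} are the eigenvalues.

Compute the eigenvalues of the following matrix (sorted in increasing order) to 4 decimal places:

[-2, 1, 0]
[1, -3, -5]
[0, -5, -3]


Since M is real symmetric, all three eigenvalues are real; they are the roots of det(λI − M) = λ³ − (tr M) λ² + s λ − det M, where s is the sum of the principal 2×2 minors.
tr M = -2 + (-3) + (-3) = -8.
s = ((-2)·(-3) − 1²) + ((-2)·(-3) − 0²) + ((-3)·(-3) − (-5)²) = 5 + 6 + (-16) = -5.
det M (expand along row 1) = (-2)·(-16) − 1·(-3) + 0·(-5) = 35.
Characteristic polynomial: λ³ + 8λ² − 5λ − 35 = 0.
Substitute λ = y + (tr M)/3 = y − 2.666667 to remove the quadratic term: y³ + p·y + q = 0 with p = s − (tr M)²/3 = -26.333333 and q = −2(tr M)³/27 + (tr M)·s/3 − det M = 16.259259.
Three real roots ⇒ use the trigonometric (Viète) form: r = 2√(−p/3) = 5.925463, φ = arccos(3q/(p·r)) = arccos(-0.312604) = 1.888729 rad.
y_k = r·cos(φ/3 − 2πk/3) for k = 0, 1, 2 gives y = 4.789416, 0.626791, -5.416207.
λ_k = y_k − 2.666667 gives λ = 2.1227, -2.0399, -8.0829 (check: the sum is -8.0000 = tr M).

Eigenvalues sorted in increasing order: [-8.0829, -2.0399, 2.1227].


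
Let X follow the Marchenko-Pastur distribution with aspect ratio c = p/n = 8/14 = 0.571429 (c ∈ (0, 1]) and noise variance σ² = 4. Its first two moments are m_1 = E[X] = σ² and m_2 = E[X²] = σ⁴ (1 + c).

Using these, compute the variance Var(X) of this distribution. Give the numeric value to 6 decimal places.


m_1 = E[X] = σ² = 4, so m_1² = 16.
m_2 = E[X²] = σ⁴ (1 + c) = 16 · (1 + 0.571429) = 16 · 1.571429 = 25.142857.
(Note m_2 − m_1² simplifies to c · σ⁴ = 0.571429 · 16.)

Var(X) = m_2 − m_1² = 25.142857 − 16 = 9.142857.


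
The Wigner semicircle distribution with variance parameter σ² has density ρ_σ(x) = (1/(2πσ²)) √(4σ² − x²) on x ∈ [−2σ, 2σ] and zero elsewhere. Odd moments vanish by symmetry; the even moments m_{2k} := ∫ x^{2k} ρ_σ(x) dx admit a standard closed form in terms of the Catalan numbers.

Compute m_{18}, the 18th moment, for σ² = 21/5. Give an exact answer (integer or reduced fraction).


By the scaled semicircle moment identity, m_{2k} = σ^{2k} · C_k with k = 9.
C_9 = (1/(k+1)) · C(2k, k) = (1/10) · C(18, 9) = (1/10) · 48620 = 4862.
σ^{2k} = (σ²)^k = (21/5)^9 = 794280046581/1953125.

Therefore m_{18} = σ^{18} · C_9 = (794280046581/1953125) · 4862 = 3861789586476822/1953125.


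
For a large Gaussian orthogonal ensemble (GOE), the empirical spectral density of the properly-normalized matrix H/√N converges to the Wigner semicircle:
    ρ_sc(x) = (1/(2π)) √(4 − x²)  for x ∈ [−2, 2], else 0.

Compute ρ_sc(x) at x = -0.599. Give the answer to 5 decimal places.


ρ_sc(x) = (1/(2π)) √(4 − x²). With x = -0.599:
  4 − x² = 4 − (-0.599)² = 4 − 0.358801 = 3.641199.
  √(4 − x²) = 1.908193.
  1/(2π) = 0.159155.
  ρ_sc(-0.599) = 0.159155 · 1.908193 = 0.303698.

Rounded to 5 decimal places: ρ_sc(-0.599) ≈ 0.30370.


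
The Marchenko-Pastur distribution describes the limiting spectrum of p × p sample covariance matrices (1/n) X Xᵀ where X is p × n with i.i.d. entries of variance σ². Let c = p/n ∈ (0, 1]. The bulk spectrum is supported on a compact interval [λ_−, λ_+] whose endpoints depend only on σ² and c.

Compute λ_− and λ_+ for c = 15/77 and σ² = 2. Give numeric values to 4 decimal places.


c = 15/77 = 0.194805; √c = 0.441367.
λ_− = σ² (1 − √c)² = 2 · (1 − 0.441367)² = 2 · (0.558633)² = 0.624141.
λ_+ = σ² (1 + √c)² = 2 · (1 + 0.441367)² = 2 · (1.441367)² = 4.155080.

Rounded to 4 decimal places: λ_− ≈ 0.6241, λ_+ ≈ 4.1551.


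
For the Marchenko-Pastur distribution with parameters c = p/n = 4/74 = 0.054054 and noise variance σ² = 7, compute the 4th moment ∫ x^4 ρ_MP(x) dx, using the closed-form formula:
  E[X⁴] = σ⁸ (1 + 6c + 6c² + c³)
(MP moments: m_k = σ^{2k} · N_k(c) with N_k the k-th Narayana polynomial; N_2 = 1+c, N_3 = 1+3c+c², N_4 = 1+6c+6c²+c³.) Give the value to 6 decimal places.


E[X⁴] = σ⁸ (1 + 6c + 6c² + c³) (fourth MP moment). With σ² = 7 (so σ⁸ = 2401) and c = 4/74 = 0.054054: E[X⁴] = 2401 · (1 + 6·0.054054 + 6·(0.054054)² + (0.054054)³) = 2401 · 1.342013.

So E[X^4] = 3222.173948.


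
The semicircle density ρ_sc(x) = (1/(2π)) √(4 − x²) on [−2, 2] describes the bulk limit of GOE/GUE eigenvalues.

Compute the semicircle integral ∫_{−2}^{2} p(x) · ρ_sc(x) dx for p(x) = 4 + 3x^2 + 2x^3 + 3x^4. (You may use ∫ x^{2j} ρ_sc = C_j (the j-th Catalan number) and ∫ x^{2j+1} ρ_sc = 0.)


Write p(x) = Σ a_i x^i, split into monomials and integrate each against ρ_sc separately.
Using ∫ x^{2j} ρ_sc = C_j = (1/(j+1)) C(2j, j) (Catalan numbers) and ∫ x^{2j+1} ρ_sc = 0 (odd monomials vanish by symmetry):
  i = 0 (even): a_0 · C_{0} = 4 · 1 = 4
  i = 2 (even): a_2 · C_{1} = 3 · 1 = 3
  i = 3 (odd): ∫ x^3 ρ_sc = 0 (vanishes)
  i = 4 (even): a_4 · C_{2} = 3 · 2 = 6

Summing the contributions: ∫_{−2}^{2} p(x) ρ_sc(x) dx = 4 + 3 + 6 = 13.


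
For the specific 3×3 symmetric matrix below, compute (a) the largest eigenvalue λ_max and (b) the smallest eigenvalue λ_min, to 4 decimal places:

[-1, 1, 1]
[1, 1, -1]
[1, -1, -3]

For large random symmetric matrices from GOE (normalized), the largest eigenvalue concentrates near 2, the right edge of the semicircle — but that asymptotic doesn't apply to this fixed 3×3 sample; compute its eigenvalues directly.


Since M is real symmetric, all three eigenvalues are real; they are the roots of det(λI − M) = λ³ − (tr M) λ² + s λ − det M, where s is the sum of the principal 2×2 minors.
tr M = -1 + 1 + (-3) = -3.
s = ((-1)·1 − 1²) + ((-1)·(-3) − 1²) + (1·(-3) − (-1)²) = -2 + 2 + (-4) = -4.
det M (expand along row 1) = (-1)·(-4) − 1·(-2) + 1·(-2) = 4.
Characteristic polynomial: λ³ + 3λ² − 4λ − 4 = 0.
Substitute λ = y + (tr M)/3 = y − 1.000000 to remove the quadratic term: y³ + p·y + q = 0 with p = s − (tr M)²/3 = -7.000000 and q = −2(tr M)³/27 + (tr M)·s/3 − det M = 2.000000.
Three real roots ⇒ use the trigonometric (Viète) form: r = 2√(−p/3) = 3.055050, φ = arccos(3q/(p·r)) = arccos(-0.280566) = 1.855180 rad.
y_k = r·cos(φ/3 − 2πk/3) for k = 0, 1, 2 gives y = 2.489289, 0.289169, -2.778457.
λ_k = y_k − 1.000000 gives λ = 1.4893, -0.7108, -3.7785 (check: the sum is -3.0000 = tr M).

Hence λ_max = 1.4893 and λ_min = -3.7785.


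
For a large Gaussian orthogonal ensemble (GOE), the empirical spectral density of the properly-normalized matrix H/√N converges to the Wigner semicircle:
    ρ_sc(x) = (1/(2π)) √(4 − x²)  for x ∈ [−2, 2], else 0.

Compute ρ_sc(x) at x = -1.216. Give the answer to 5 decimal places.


ρ_sc(x) = (1/(2π)) √(4 − x²). With x = -1.216:
  4 − x² = 4 − (-1.216)² = 4 − 1.478656 = 2.521344.
  √(4 − x²) = 1.587874.
  1/(2π) = 0.159155.
  ρ_sc(-1.216) = 0.159155 · 1.587874 = 0.252718.

Rounded to 5 decimal places: ρ_sc(-1.216) ≈ 0.25272.


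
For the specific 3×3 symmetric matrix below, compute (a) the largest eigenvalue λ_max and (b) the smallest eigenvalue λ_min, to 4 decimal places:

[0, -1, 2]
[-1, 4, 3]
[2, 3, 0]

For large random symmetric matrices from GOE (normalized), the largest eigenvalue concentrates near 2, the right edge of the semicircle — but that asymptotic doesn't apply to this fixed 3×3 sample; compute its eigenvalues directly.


Since M is real symmetric, all three eigenvalues are real; they are the roots of det(λI − M) = λ³ − (tr M) λ² + s λ − det M, where s is the sum of the principal 2×2 minors.
tr M = 0 + 4 + 0 = 4.
s = (0·4 − (-1)²) + (0·0 − 2²) + (4·0 − 3²) = -1 + (-4) + (-9) = -14.
det M (expand along row 1) = 0·(-9) − (-1)·(-6) + 2·(-11) = -28.
Characteristic polynomial: λ³ − 4λ² − 14λ + 28 = 0.
Substitute λ = y + (tr M)/3 = y + 1.333333 to remove the quadratic term: y³ + p·y + q = 0 with p = s − (tr M)²/3 = -19.333333 and q = −2(tr M)³/27 + (tr M)·s/3 − det M = 4.592593.
Three real roots ⇒ use the trigonometric (Viète) form: r = 2√(−p/3) = 5.077182, φ = arccos(3q/(p·r)) = arccos(-0.140362) = 1.711623 rad.
y_k = r·cos(φ/3 − 2πk/3) for k = 0, 1, 2 gives y = 4.273001, 0.238247, -4.511249.
λ_k = y_k + 1.333333 gives λ = 5.6063, 1.5716, -3.1779 (check: the sum is 4.0000 = tr M).

Hence λ_max = 5.6063 and λ_min = -3.1779.


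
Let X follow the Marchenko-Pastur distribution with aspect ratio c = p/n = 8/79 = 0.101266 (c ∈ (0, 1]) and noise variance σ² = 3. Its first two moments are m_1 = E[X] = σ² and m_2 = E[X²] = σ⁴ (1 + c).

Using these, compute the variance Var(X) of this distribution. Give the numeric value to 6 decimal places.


m_1 = E[X] = σ² = 3, so m_1² = 9.
m_2 = E[X²] = σ⁴ (1 + c) = 9 · (1 + 0.101266) = 9 · 1.101266 = 9.911392.
(Note m_2 − m_1² simplifies to c · σ⁴ = 0.101266 · 9.)

Var(X) = m_2 − m_1² = 9.911392 − 9 = 0.911392.


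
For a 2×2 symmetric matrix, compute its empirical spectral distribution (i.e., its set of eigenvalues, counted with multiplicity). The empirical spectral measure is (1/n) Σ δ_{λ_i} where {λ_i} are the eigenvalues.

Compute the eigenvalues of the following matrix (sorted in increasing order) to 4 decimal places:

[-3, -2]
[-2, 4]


Since M is real symmetric, both eigenvalues are real; they are the roots of det(λI − M) = λ² − (tr M) λ + det M.
tr M = -3 + 4 = 1.
det M = (-3)·4 − (-2)² = -12 − 4 = -16.
Characteristic polynomial: λ² − λ − 16 = 0.
Discriminant Δ = (tr M)² − 4·det M = 1 − (-64) = 65; √Δ = 8.062258.
λ = (tr M ± √Δ)/2 = (1 ± 8.062258)/2, giving (tr M − √Δ)/2 = -3.5311 and (tr M + √Δ)/2 = 4.5311.

Eigenvalues sorted in increasing order: [-3.5311, 4.5311].


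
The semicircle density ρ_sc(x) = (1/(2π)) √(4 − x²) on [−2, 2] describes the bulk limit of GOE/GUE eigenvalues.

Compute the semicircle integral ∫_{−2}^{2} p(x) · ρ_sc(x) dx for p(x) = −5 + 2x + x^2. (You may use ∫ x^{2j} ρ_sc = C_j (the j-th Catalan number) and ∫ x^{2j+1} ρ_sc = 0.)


Write p(x) = Σ a_i x^i, split into monomials and integrate each against ρ_sc separately.
Using ∫ x^{2j} ρ_sc = C_j = (1/(j+1)) C(2j, j) (Catalan numbers) and ∫ x^{2j+1} ρ_sc = 0 (odd monomials vanish by symmetry):
  i = 0 (even): a_0 · C_{0} = -5 · 1 = -5
  i = 1 (odd): ∫ x^1 ρ_sc = 0 (vanishes)
  i = 2 (even): a_2 · C_{1} = 1 · 1 = 1

Summing the contributions: ∫_{−2}^{2} p(x) ρ_sc(x) dx = (-5) + 1 = -4.


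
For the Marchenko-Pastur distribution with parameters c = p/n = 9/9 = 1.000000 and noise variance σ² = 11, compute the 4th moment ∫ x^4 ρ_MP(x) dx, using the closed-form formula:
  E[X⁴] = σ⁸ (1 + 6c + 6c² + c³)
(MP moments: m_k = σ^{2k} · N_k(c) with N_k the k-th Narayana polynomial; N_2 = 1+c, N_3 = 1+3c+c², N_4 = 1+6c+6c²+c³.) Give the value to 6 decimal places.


E[X⁴] = σ⁸ (1 + 6c + 6c² + c³) (fourth MP moment). With σ² = 11 (so σ⁸ = 14641) and c = 9/9 = 1.000000: E[X⁴] = 14641 · (1 + 6·1.000000 + 6·(1.000000)² + (1.000000)³) = 14641 · 14.000000.

So E[X^4] = 204974.000000.


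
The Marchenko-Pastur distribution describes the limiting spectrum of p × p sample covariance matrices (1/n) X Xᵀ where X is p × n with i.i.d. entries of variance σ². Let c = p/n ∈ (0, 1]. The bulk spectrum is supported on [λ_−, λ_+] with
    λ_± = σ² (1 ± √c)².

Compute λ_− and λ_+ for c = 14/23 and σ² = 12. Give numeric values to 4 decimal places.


c = 14/23 = 0.608696; √c = 0.780189.
λ_− = σ² (1 − √c)² = 12 · (1 − 0.780189)² = 12 · (0.219811)² = 0.579800.
λ_+ = σ² (1 + √c)² = 12 · (1 + 0.780189)² = 12 · (1.780189)² = 38.028896.

Rounded to 4 decimal places: λ_− ≈ 0.5798, λ_+ ≈ 38.0289.


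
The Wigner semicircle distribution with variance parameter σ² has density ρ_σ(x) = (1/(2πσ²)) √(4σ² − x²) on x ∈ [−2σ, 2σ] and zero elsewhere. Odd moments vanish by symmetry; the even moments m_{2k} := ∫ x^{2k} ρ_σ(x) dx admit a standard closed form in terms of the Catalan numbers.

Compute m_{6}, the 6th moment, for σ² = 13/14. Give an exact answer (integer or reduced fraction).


By the scaled semicircle moment identity, m_{2k} = σ^{2k} · C_k with k = 3.
C_3 = (1/(k+1)) · C(2k, k) = (1/4) · C(6, 3) = (1/4) · 20 = 5.
σ^{2k} = (σ²)^k = (13/14)^3 = 2197/2744.

Therefore m_{6} = σ^{6} · C_3 = (2197/2744) · 5 = 10985/2744.


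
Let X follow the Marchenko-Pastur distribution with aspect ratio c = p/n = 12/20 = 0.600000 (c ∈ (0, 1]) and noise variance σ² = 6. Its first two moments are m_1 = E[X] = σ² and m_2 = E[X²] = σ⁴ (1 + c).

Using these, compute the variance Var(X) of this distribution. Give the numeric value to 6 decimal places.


m_1 = E[X] = σ² = 6, so m_1² = 36.
m_2 = E[X²] = σ⁴ (1 + c) = 36 · (1 + 0.600000) = 36 · 1.600000 = 57.600000.
(Note m_2 − m_1² simplifies to c · σ⁴ = 0.600000 · 36.)

Var(X) = m_2 − m_1² = 57.600000 − 36 = 21.600000.


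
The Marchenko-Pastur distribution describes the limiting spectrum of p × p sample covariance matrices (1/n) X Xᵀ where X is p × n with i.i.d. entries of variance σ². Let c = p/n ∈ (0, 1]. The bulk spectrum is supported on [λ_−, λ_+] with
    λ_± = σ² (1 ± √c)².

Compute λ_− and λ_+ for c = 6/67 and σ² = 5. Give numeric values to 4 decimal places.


c = 6/67 = 0.089552; √c = 0.299253.
λ_− = σ² (1 − √c)² = 5 · (1 − 0.299253)² = 5 · (0.700747)² = 2.455233.
λ_+ = σ² (1 + √c)² = 5 · (1 + 0.299253)² = 5 · (1.299253)² = 8.440289.

Rounded to 4 decimal places: λ_− ≈ 2.4552, λ_+ ≈ 8.4403.


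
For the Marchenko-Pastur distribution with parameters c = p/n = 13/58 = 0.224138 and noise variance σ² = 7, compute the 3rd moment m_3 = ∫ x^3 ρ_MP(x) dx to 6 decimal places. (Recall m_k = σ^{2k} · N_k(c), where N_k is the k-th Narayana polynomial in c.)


E[X³] = σ⁶ (1 + 3c + c²) (third MP moment). With σ² = 7 (so σ⁶ = 343) and c = 13/58 = 0.224138: E[X³] = 343 · (1 + 3·0.224138 + (0.224138)²) = 343 · 1.722652.

So E[X^3] = 590.869501.


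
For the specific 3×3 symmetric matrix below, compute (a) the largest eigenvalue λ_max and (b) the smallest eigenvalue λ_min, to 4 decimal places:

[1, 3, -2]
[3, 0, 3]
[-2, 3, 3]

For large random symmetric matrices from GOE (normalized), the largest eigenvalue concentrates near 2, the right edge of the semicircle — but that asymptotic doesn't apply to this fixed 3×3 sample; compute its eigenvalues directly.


Since M is real symmetric, all three eigenvalues are real; they are the roots of det(λI − M) = λ³ − (tr M) λ² + s λ − det M, where s is the sum of the principal 2×2 minors.
tr M = 1 + 0 + 3 = 4.
s = (1·0 − 3²) + (1·3 − (-2)²) + (0·3 − 3²) = -9 + (-1) + (-9) = -19.
det M (expand along row 1) = 1·(-9) − 3·15 + (-2)·9 = -72.
Characteristic polynomial: λ³ − 4λ² − 19λ + 72 = 0.
Substitute λ = y + (tr M)/3 = y + 1.333333 to remove the quadratic term: y³ + p·y + q = 0 with p = s − (tr M)²/3 = -24.333333 and q = −2(tr M)³/27 + (tr M)·s/3 − det M = 41.925926.
Three real roots ⇒ use the trigonometric (Viète) form: r = 2√(−p/3) = 5.696002, φ = arccos(3q/(p·r)) = arccos(-0.907470) = 2.708018 rad.
y_k = r·cos(φ/3 − 2πk/3) for k = 0, 1, 2 gives y = 3.528755, 2.107864, -5.636618.
λ_k = y_k + 1.333333 gives λ = 4.8621, 3.4412, -4.3033 (check: the sum is 4.0000 = tr M).

Hence λ_max = 4.8621 and λ_min = -4.3033.


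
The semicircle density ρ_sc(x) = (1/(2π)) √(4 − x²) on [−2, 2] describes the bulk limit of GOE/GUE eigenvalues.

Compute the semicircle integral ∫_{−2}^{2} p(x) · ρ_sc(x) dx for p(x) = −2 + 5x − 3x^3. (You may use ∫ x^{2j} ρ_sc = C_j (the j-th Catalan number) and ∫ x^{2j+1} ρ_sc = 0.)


Write p(x) = Σ a_i x^i, split into monomials and integrate each against ρ_sc separately.
Using ∫ x^{2j} ρ_sc = C_j = (1/(j+1)) C(2j, j) (Catalan numbers) and ∫ x^{2j+1} ρ_sc = 0 (odd monomials vanish by symmetry):
  i = 0 (even): a_0 · C_{0} = -2 · 1 = -2
  i = 1 (odd): ∫ x^1 ρ_sc = 0 (vanishes)
  i = 3 (odd): ∫ x^3 ρ_sc = 0 (vanishes)

Summing the contributions: ∫_{−2}^{2} p(x) ρ_sc(x) dx = -2.


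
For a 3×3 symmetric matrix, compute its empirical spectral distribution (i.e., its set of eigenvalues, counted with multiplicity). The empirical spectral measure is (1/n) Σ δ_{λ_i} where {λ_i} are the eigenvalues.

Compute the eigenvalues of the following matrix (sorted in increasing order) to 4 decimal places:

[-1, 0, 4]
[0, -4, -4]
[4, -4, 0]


Since M is real symmetric, all three eigenvalues are real; they are the roots of det(λI − M) = λ³ − (tr M) λ² + s λ − det M, where s is the sum of the principal 2×2 minors.
tr M = -1 + (-4) + 0 = -5.
s = ((-1)·(-4) − 0²) + ((-1)·0 − 4²) + ((-4)·0 − (-4)²) = 4 + (-16) + (-16) = -28.
det M (expand along row 1) = (-1)·(-16) − 0·16 + 4·16 = 80.
Characteristic polynomial: λ³ + 5λ² − 28λ − 80 = 0.
Substitute λ = y + (tr M)/3 = y − 1.666667 to remove the quadratic term: y³ + p·y + q = 0 with p = s − (tr M)²/3 = -36.333333 and q = −2(tr M)³/27 + (tr M)·s/3 − det M = -24.074074.
Three real roots ⇒ use the trigonometric (Viète) form: r = 2√(−p/3) = 6.960204, φ = arccos(3q/(p·r)) = arccos(0.285590) = 1.281174 rad.
y_k = r·cos(φ/3 − 2πk/3) for k = 0, 1, 2 gives y = 6.335096, -0.670900, -5.664196.
λ_k = y_k − 1.666667 gives λ = 4.6684, -2.3376, -7.3309 (check: the sum is -5.0000 = tr M).

Eigenvalues sorted in increasing order: [-7.3309, -2.3376, 4.6684].


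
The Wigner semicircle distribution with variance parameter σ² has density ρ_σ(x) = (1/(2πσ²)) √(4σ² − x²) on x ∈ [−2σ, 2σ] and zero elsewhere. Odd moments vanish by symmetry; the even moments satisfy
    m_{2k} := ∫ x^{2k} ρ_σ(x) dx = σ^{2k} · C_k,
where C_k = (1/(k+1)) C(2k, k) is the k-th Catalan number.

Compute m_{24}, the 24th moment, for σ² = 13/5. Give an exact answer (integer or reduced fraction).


By the scaled semicircle moment identity, m_{2k} = σ^{2k} · C_k with k = 12.
C_12 = (1/(k+1)) · C(2k, k) = (1/13) · C(24, 12) = (1/13) · 2704156 = 208012.
σ^{2k} = (σ²)^k = (13/5)^12 = 23298085122481/244140625.

Therefore m_{24} = σ^{24} · C_12 = (23298085122481/244140625) · 208012 = 4846281282497517772/244140625.


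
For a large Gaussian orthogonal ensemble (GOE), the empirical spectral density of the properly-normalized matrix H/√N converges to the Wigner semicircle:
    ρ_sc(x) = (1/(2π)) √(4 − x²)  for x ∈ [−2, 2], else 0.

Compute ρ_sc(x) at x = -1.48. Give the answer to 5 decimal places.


ρ_sc(x) = (1/(2π)) √(4 − x²). With x = -1.48:
  4 − x² = 4 − (-1.48)² = 4 − 2.190400 = 1.809600.
  √(4 − x²) = 1.345214.
  1/(2π) = 0.159155.
  ρ_sc(-1.48) = 0.159155 · 1.345214 = 0.214097.

Rounded to 5 decimal places: ρ_sc(-1.48) ≈ 0.21410.


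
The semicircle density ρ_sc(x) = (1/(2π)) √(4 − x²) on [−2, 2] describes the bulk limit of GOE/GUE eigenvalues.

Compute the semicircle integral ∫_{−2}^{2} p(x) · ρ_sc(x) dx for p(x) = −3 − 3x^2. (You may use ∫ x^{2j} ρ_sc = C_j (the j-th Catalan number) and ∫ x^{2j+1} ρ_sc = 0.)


Write p(x) = Σ a_i x^i, split into monomials and integrate each against ρ_sc separately.
Using ∫ x^{2j} ρ_sc = C_j = (1/(j+1)) C(2j, j) (Catalan numbers) and ∫ x^{2j+1} ρ_sc = 0 (odd monomials vanish by symmetry):
  i = 0 (even): a_0 · C_{0} = -3 · 1 = -3
  i = 2 (even): a_2 · C_{1} = -3 · 1 = -3

Summing the contributions: ∫_{−2}^{2} p(x) ρ_sc(x) dx = (-3) + (-3) = -6.


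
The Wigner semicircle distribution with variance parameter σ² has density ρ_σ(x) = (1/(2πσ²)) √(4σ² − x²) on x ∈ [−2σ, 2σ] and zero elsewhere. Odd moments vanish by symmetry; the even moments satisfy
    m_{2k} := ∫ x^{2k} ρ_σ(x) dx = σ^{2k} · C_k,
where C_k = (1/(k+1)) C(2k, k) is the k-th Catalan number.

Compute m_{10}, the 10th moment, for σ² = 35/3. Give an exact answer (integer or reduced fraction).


By the scaled semicircle moment identity, m_{2k} = σ^{2k} · C_k with k = 5.
C_5 = (1/(k+1)) · C(2k, k) = (1/6) · C(10, 5) = (1/6) · 252 = 42.
σ^{2k} = (σ²)^k = (35/3)^5 = 52521875/243.

Therefore m_{10} = σ^{10} · C_5 = (52521875/243) · 42 = 735306250/81.


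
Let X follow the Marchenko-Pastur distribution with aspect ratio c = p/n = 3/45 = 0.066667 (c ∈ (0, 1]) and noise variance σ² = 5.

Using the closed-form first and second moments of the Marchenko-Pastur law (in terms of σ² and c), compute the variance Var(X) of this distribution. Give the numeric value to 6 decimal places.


Recall the MP moments m_1 = E[X] = σ² and m_2 = E[X²] = σ⁴ (1 + c).
m_1 = E[X] = σ² = 5, so m_1² = 25.
m_2 = E[X²] = σ⁴ (1 + c) = 25 · (1 + 0.066667) = 25 · 1.066667 = 26.666667.
(Note m_2 − m_1² simplifies to c · σ⁴ = 0.066667 · 25.)

Var(X) = m_2 − m_1² = 26.666667 − 25 = 1.666667.


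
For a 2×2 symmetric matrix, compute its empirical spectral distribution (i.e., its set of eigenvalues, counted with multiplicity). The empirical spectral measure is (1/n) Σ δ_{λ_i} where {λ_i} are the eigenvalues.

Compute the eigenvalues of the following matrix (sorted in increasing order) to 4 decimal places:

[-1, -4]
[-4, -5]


Since M is real symmetric, both eigenvalues are real; they are the roots of det(λI − M) = λ² − (tr M) λ + det M.
tr M = -1 + (-5) = -6.
det M = (-1)·(-5) − (-4)² = 5 − 16 = -11.
Characteristic polynomial: λ² + 6λ − 11 = 0.
Discriminant Δ = (tr M)² − 4·det M = 36 − (-44) = 80; √Δ = 8.944272.
λ = (tr M ± √Δ)/2 = (-6 ± 8.944272)/2, giving (tr M − √Δ)/2 = -7.4721 and (tr M + √Δ)/2 = 1.4721.

Eigenvalues sorted in increasing order: [-7.4721, 1.4721].


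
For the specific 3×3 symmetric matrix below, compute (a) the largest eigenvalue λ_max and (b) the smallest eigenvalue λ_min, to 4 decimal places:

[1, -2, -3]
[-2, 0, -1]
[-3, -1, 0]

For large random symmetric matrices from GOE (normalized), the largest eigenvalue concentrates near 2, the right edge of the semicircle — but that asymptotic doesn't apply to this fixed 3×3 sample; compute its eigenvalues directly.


Since M is real symmetric, all three eigenvalues are real; they are the roots of det(λI − M) = λ³ − (tr M) λ² + s λ − det M, where s is the sum of the principal 2×2 minors.
tr M = 1 + 0 + 0 = 1.
s = (1·0 − (-2)²) + (1·0 − (-3)²) + (0·0 − (-1)²) = -4 + (-9) + (-1) = -14.
det M (expand along row 1) = 1·(-1) − (-2)·(-3) + (-3)·2 = -13.
Characteristic polynomial: λ³ − λ² − 14λ + 13 = 0.
Substitute λ = y + (tr M)/3 = y + 0.333333 to remove the quadratic term: y³ + p·y + q = 0 with p = s − (tr M)²/3 = -14.333333 and q = −2(tr M)³/27 + (tr M)·s/3 − det M = 8.259259.
Three real roots ⇒ use the trigonometric (Viète) form: r = 2√(−p/3) = 4.371626, φ = arccos(3q/(p·r)) = arccos(-0.395432) = 1.977335 rad.
y_k = r·cos(φ/3 − 2πk/3) for k = 0, 1, 2 gives y = 3.455930, 0.590600, -4.046530.
λ_k = y_k + 0.333333 gives λ = 3.7893, 0.9239, -3.7132 (check: the sum is 1.0000 = tr M).

Hence λ_max = 3.7893 and λ_min = -3.7132.


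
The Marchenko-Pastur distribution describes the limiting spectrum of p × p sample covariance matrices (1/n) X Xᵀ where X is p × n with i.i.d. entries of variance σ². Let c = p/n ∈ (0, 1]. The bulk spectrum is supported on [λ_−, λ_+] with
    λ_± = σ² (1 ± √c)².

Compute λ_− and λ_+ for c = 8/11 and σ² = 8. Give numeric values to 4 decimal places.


c = 8/11 = 0.727273; √c = 0.852803.
λ_− = σ² (1 − √c)² = 8 · (1 − 0.852803)² = 8 · (0.147197)² = 0.173336.
λ_+ = σ² (1 + √c)² = 8 · (1 + 0.852803)² = 8 · (1.852803)² = 27.463028.

Rounded to 4 decimal places: λ_− ≈ 0.1733, λ_+ ≈ 27.4630.


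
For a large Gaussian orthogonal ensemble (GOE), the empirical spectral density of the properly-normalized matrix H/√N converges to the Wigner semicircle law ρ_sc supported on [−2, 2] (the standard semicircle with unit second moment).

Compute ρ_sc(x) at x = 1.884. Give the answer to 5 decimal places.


ρ_sc(x) = (1/(2π)) √(4 − x²). With x = 1.884:
  4 − x² = 4 − (1.884)² = 4 − 3.549456 = 0.450544.
  √(4 − x²) = 0.671226.
  1/(2π) = 0.159155.
  ρ_sc(1.884) = 0.159155 · 0.671226 = 0.106829.

Rounded to 5 decimal places: ρ_sc(1.884) ≈ 0.10683.


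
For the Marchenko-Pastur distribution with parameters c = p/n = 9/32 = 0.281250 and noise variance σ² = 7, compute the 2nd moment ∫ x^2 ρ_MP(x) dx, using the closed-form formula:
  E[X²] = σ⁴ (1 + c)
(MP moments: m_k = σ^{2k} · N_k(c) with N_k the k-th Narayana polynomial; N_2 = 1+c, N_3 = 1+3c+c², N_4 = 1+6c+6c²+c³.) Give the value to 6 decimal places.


E[X²] = σ⁴ (1 + c) (second MP moment). With σ² = 7 (so σ⁴ = 49) and c = 9/32 = 0.281250: E[X²] = 49 · (1 + 0.281250) = 49 · 1.281250.

So E[X^2] = 62.781250.
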